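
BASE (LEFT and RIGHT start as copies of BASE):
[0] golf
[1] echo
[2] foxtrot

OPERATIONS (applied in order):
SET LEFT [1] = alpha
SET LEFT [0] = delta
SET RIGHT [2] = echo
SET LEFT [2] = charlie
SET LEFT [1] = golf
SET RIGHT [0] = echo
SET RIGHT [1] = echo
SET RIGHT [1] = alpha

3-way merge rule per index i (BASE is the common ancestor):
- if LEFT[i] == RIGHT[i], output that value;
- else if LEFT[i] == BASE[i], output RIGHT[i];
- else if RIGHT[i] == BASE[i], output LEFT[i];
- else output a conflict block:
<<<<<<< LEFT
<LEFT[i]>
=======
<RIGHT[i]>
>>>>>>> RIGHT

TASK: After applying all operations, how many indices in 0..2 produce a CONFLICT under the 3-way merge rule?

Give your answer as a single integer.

Answer: 3

Derivation:
Final LEFT:  [delta, golf, charlie]
Final RIGHT: [echo, alpha, echo]
i=0: BASE=golf L=delta R=echo all differ -> CONFLICT
i=1: BASE=echo L=golf R=alpha all differ -> CONFLICT
i=2: BASE=foxtrot L=charlie R=echo all differ -> CONFLICT
Conflict count: 3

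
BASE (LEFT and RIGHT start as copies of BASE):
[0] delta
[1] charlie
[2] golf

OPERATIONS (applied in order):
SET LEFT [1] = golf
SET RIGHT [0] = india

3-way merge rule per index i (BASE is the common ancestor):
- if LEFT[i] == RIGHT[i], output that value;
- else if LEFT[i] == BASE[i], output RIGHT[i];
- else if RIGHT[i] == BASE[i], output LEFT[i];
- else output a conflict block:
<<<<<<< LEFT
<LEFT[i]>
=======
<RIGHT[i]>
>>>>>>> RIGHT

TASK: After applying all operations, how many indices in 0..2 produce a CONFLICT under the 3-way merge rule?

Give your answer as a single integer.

Answer: 0

Derivation:
Final LEFT:  [delta, golf, golf]
Final RIGHT: [india, charlie, golf]
i=0: L=delta=BASE, R=india -> take RIGHT -> india
i=1: L=golf, R=charlie=BASE -> take LEFT -> golf
i=2: L=golf R=golf -> agree -> golf
Conflict count: 0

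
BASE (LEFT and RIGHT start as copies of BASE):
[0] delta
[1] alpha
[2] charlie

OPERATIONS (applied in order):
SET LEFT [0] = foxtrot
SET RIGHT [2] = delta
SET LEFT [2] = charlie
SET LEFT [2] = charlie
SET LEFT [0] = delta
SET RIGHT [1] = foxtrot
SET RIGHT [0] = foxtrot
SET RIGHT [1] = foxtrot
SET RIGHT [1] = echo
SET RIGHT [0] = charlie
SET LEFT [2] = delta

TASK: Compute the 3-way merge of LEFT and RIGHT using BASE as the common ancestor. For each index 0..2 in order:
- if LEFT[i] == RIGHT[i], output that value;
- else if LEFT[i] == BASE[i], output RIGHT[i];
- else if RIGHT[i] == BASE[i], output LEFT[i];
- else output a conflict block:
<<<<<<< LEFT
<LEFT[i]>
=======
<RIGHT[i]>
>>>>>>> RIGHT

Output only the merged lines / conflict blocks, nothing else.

Final LEFT:  [delta, alpha, delta]
Final RIGHT: [charlie, echo, delta]
i=0: L=delta=BASE, R=charlie -> take RIGHT -> charlie
i=1: L=alpha=BASE, R=echo -> take RIGHT -> echo
i=2: L=delta R=delta -> agree -> delta

Answer: charlie
echo
delta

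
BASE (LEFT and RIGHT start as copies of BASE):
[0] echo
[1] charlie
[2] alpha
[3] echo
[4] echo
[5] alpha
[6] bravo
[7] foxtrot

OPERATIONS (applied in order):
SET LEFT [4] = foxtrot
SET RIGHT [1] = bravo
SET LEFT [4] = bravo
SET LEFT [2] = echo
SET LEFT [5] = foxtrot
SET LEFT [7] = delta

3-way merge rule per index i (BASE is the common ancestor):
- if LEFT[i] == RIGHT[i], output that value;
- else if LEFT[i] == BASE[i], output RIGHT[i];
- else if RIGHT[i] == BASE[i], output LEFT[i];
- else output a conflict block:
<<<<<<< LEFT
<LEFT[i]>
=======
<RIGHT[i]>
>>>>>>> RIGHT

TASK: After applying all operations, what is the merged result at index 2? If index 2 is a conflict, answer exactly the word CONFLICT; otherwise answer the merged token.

Answer: echo

Derivation:
Final LEFT:  [echo, charlie, echo, echo, bravo, foxtrot, bravo, delta]
Final RIGHT: [echo, bravo, alpha, echo, echo, alpha, bravo, foxtrot]
i=0: L=echo R=echo -> agree -> echo
i=1: L=charlie=BASE, R=bravo -> take RIGHT -> bravo
i=2: L=echo, R=alpha=BASE -> take LEFT -> echo
i=3: L=echo R=echo -> agree -> echo
i=4: L=bravo, R=echo=BASE -> take LEFT -> bravo
i=5: L=foxtrot, R=alpha=BASE -> take LEFT -> foxtrot
i=6: L=bravo R=bravo -> agree -> bravo
i=7: L=delta, R=foxtrot=BASE -> take LEFT -> delta
Index 2 -> echo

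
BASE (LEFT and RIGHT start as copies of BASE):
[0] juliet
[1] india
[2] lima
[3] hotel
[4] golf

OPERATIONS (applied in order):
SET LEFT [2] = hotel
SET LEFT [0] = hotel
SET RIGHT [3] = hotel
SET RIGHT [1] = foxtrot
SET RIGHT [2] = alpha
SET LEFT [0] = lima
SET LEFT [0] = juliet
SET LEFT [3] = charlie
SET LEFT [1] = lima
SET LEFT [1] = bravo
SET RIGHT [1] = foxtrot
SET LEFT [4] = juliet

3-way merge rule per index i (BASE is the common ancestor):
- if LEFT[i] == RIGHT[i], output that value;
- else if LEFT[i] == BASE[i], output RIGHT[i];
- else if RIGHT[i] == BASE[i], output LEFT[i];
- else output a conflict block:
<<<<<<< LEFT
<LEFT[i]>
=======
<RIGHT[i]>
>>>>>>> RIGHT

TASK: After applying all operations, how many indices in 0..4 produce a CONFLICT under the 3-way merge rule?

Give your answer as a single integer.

Final LEFT:  [juliet, bravo, hotel, charlie, juliet]
Final RIGHT: [juliet, foxtrot, alpha, hotel, golf]
i=0: L=juliet R=juliet -> agree -> juliet
i=1: BASE=india L=bravo R=foxtrot all differ -> CONFLICT
i=2: BASE=lima L=hotel R=alpha all differ -> CONFLICT
i=3: L=charlie, R=hotel=BASE -> take LEFT -> charlie
i=4: L=juliet, R=golf=BASE -> take LEFT -> juliet
Conflict count: 2

Answer: 2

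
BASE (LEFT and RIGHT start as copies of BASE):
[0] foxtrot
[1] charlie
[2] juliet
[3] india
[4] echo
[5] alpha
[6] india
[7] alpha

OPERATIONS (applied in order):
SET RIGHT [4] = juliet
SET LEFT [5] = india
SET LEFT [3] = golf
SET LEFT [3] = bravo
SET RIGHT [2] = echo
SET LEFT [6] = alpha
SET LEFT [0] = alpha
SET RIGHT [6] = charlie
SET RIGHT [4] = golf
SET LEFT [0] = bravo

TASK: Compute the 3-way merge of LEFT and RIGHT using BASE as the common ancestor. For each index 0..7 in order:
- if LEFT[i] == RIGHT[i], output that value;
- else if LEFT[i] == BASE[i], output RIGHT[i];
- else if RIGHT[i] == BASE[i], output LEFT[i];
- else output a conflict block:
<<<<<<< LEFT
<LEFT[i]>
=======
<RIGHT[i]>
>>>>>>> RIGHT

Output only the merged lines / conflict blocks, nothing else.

Final LEFT:  [bravo, charlie, juliet, bravo, echo, india, alpha, alpha]
Final RIGHT: [foxtrot, charlie, echo, india, golf, alpha, charlie, alpha]
i=0: L=bravo, R=foxtrot=BASE -> take LEFT -> bravo
i=1: L=charlie R=charlie -> agree -> charlie
i=2: L=juliet=BASE, R=echo -> take RIGHT -> echo
i=3: L=bravo, R=india=BASE -> take LEFT -> bravo
i=4: L=echo=BASE, R=golf -> take RIGHT -> golf
i=5: L=india, R=alpha=BASE -> take LEFT -> india
i=6: BASE=india L=alpha R=charlie all differ -> CONFLICT
i=7: L=alpha R=alpha -> agree -> alpha

Answer: bravo
charlie
echo
bravo
golf
india
<<<<<<< LEFT
alpha
=======
charlie
>>>>>>> RIGHT
alpha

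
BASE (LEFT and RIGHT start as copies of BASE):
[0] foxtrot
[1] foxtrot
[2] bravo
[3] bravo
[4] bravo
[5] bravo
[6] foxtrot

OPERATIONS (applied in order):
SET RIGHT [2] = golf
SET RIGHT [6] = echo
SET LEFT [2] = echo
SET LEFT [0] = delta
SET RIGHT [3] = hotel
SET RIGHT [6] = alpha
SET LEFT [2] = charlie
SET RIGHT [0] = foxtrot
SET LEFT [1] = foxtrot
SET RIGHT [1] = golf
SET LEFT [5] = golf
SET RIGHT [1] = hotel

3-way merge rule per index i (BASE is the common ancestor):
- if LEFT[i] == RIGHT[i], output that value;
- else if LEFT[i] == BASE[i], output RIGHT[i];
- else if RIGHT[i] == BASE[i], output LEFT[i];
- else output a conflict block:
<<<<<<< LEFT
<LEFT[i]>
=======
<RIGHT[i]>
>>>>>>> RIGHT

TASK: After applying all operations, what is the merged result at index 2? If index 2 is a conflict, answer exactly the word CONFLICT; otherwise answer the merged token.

Final LEFT:  [delta, foxtrot, charlie, bravo, bravo, golf, foxtrot]
Final RIGHT: [foxtrot, hotel, golf, hotel, bravo, bravo, alpha]
i=0: L=delta, R=foxtrot=BASE -> take LEFT -> delta
i=1: L=foxtrot=BASE, R=hotel -> take RIGHT -> hotel
i=2: BASE=bravo L=charlie R=golf all differ -> CONFLICT
i=3: L=bravo=BASE, R=hotel -> take RIGHT -> hotel
i=4: L=bravo R=bravo -> agree -> bravo
i=5: L=golf, R=bravo=BASE -> take LEFT -> golf
i=6: L=foxtrot=BASE, R=alpha -> take RIGHT -> alpha
Index 2 -> CONFLICT

Answer: CONFLICT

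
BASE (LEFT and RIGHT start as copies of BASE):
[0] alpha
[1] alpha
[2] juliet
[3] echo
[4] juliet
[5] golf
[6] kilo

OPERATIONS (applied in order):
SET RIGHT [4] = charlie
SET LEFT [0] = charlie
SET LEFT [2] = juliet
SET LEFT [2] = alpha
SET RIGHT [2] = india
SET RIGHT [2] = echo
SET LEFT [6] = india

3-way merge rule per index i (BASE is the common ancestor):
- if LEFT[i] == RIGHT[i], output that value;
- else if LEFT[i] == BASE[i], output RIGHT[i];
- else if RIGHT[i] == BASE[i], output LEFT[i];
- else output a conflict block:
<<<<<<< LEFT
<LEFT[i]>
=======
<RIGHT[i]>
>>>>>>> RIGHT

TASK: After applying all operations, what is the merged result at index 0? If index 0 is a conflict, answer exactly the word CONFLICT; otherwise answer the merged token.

Answer: charlie

Derivation:
Final LEFT:  [charlie, alpha, alpha, echo, juliet, golf, india]
Final RIGHT: [alpha, alpha, echo, echo, charlie, golf, kilo]
i=0: L=charlie, R=alpha=BASE -> take LEFT -> charlie
i=1: L=alpha R=alpha -> agree -> alpha
i=2: BASE=juliet L=alpha R=echo all differ -> CONFLICT
i=3: L=echo R=echo -> agree -> echo
i=4: L=juliet=BASE, R=charlie -> take RIGHT -> charlie
i=5: L=golf R=golf -> agree -> golf
i=6: L=india, R=kilo=BASE -> take LEFT -> india
Index 0 -> charlie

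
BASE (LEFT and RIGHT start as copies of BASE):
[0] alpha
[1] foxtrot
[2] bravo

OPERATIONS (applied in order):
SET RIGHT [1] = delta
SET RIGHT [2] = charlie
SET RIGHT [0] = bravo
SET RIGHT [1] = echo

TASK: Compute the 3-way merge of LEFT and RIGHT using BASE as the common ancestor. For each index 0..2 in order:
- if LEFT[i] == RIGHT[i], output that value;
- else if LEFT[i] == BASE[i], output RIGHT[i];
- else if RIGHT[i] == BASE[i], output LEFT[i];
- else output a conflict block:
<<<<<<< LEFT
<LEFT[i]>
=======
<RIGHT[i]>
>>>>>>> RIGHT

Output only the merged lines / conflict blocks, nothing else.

Answer: bravo
echo
charlie

Derivation:
Final LEFT:  [alpha, foxtrot, bravo]
Final RIGHT: [bravo, echo, charlie]
i=0: L=alpha=BASE, R=bravo -> take RIGHT -> bravo
i=1: L=foxtrot=BASE, R=echo -> take RIGHT -> echo
i=2: L=bravo=BASE, R=charlie -> take RIGHT -> charlie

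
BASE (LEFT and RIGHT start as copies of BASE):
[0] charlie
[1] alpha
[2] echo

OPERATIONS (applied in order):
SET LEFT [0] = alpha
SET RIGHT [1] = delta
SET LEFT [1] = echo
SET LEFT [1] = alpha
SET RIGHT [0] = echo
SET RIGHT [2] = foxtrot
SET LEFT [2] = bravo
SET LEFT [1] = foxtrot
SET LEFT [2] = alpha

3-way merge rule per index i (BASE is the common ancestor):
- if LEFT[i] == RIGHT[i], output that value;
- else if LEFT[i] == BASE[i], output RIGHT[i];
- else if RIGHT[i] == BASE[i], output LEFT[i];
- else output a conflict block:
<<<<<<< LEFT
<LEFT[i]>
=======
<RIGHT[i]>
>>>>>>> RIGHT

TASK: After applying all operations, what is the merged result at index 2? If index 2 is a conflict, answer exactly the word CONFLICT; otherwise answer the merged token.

Answer: CONFLICT

Derivation:
Final LEFT:  [alpha, foxtrot, alpha]
Final RIGHT: [echo, delta, foxtrot]
i=0: BASE=charlie L=alpha R=echo all differ -> CONFLICT
i=1: BASE=alpha L=foxtrot R=delta all differ -> CONFLICT
i=2: BASE=echo L=alpha R=foxtrot all differ -> CONFLICT
Index 2 -> CONFLICT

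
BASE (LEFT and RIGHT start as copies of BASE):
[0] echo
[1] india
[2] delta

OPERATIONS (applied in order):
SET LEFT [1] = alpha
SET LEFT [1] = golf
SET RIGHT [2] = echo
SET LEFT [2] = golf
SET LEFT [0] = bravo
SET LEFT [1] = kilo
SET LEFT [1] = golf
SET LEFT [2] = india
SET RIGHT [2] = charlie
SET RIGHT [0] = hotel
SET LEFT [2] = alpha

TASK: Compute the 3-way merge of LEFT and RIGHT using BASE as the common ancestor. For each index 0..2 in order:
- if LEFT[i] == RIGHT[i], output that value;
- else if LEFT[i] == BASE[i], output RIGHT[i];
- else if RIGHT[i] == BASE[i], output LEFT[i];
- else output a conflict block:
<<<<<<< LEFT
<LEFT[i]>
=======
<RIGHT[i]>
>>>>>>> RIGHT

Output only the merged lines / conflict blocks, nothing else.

Final LEFT:  [bravo, golf, alpha]
Final RIGHT: [hotel, india, charlie]
i=0: BASE=echo L=bravo R=hotel all differ -> CONFLICT
i=1: L=golf, R=india=BASE -> take LEFT -> golf
i=2: BASE=delta L=alpha R=charlie all differ -> CONFLICT

Answer: <<<<<<< LEFT
bravo
=======
hotel
>>>>>>> RIGHT
golf
<<<<<<< LEFT
alpha
=======
charlie
>>>>>>> RIGHT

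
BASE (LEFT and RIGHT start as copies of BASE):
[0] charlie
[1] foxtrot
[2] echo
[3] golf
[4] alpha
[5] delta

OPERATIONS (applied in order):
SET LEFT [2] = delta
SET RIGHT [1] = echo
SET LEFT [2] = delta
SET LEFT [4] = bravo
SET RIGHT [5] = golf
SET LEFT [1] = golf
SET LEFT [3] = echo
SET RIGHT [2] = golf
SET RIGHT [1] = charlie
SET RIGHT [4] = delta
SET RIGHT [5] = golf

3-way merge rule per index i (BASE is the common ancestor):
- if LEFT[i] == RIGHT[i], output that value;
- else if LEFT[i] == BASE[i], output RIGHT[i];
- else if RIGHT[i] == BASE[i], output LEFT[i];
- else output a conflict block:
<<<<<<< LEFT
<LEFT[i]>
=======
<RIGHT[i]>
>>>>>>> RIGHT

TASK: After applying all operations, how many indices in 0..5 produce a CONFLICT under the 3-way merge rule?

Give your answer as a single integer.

Final LEFT:  [charlie, golf, delta, echo, bravo, delta]
Final RIGHT: [charlie, charlie, golf, golf, delta, golf]
i=0: L=charlie R=charlie -> agree -> charlie
i=1: BASE=foxtrot L=golf R=charlie all differ -> CONFLICT
i=2: BASE=echo L=delta R=golf all differ -> CONFLICT
i=3: L=echo, R=golf=BASE -> take LEFT -> echo
i=4: BASE=alpha L=bravo R=delta all differ -> CONFLICT
i=5: L=delta=BASE, R=golf -> take RIGHT -> golf
Conflict count: 3

Answer: 3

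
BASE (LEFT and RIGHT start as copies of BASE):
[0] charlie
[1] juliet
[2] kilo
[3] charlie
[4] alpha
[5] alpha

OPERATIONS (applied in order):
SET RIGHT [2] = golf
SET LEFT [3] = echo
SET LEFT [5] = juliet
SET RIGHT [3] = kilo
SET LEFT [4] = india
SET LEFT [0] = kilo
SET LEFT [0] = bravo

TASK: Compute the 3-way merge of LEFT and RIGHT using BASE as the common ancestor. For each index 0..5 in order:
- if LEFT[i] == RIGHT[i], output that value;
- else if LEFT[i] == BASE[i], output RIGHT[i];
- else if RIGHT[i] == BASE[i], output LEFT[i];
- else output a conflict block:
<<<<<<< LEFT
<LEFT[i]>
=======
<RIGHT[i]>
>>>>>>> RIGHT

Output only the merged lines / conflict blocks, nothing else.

Final LEFT:  [bravo, juliet, kilo, echo, india, juliet]
Final RIGHT: [charlie, juliet, golf, kilo, alpha, alpha]
i=0: L=bravo, R=charlie=BASE -> take LEFT -> bravo
i=1: L=juliet R=juliet -> agree -> juliet
i=2: L=kilo=BASE, R=golf -> take RIGHT -> golf
i=3: BASE=charlie L=echo R=kilo all differ -> CONFLICT
i=4: L=india, R=alpha=BASE -> take LEFT -> india
i=5: L=juliet, R=alpha=BASE -> take LEFT -> juliet

Answer: bravo
juliet
golf
<<<<<<< LEFT
echo
=======
kilo
>>>>>>> RIGHT
india
juliet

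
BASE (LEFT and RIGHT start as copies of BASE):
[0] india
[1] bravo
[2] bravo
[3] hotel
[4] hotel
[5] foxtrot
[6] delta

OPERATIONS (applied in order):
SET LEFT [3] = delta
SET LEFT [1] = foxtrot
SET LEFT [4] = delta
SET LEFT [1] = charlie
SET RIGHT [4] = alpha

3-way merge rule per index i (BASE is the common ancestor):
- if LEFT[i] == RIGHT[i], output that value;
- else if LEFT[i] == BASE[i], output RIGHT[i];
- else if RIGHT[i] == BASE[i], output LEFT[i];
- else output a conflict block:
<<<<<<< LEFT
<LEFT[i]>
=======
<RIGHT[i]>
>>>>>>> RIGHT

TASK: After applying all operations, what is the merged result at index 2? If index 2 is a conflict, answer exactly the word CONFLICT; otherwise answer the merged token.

Final LEFT:  [india, charlie, bravo, delta, delta, foxtrot, delta]
Final RIGHT: [india, bravo, bravo, hotel, alpha, foxtrot, delta]
i=0: L=india R=india -> agree -> india
i=1: L=charlie, R=bravo=BASE -> take LEFT -> charlie
i=2: L=bravo R=bravo -> agree -> bravo
i=3: L=delta, R=hotel=BASE -> take LEFT -> delta
i=4: BASE=hotel L=delta R=alpha all differ -> CONFLICT
i=5: L=foxtrot R=foxtrot -> agree -> foxtrot
i=6: L=delta R=delta -> agree -> delta
Index 2 -> bravo

Answer: bravo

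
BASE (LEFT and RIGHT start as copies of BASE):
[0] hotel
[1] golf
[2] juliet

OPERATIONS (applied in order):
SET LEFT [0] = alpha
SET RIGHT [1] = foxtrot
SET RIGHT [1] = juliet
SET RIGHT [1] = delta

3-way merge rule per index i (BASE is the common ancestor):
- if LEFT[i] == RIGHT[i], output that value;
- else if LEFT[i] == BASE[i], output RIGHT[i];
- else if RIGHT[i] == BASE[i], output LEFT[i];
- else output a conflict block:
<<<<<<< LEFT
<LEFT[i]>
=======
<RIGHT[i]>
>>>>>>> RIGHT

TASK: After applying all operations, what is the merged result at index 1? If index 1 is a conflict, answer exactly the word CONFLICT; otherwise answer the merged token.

Final LEFT:  [alpha, golf, juliet]
Final RIGHT: [hotel, delta, juliet]
i=0: L=alpha, R=hotel=BASE -> take LEFT -> alpha
i=1: L=golf=BASE, R=delta -> take RIGHT -> delta
i=2: L=juliet R=juliet -> agree -> juliet
Index 1 -> delta

Answer: delta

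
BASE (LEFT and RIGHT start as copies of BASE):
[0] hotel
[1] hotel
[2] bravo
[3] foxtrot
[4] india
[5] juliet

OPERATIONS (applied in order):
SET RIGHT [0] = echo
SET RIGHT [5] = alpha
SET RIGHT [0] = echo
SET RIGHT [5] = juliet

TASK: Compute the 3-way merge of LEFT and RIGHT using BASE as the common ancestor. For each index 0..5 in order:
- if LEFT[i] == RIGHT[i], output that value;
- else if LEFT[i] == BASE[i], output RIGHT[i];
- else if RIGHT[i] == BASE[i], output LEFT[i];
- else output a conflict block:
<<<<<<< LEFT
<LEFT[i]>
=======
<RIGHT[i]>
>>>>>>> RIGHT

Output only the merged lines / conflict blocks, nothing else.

Answer: echo
hotel
bravo
foxtrot
india
juliet

Derivation:
Final LEFT:  [hotel, hotel, bravo, foxtrot, india, juliet]
Final RIGHT: [echo, hotel, bravo, foxtrot, india, juliet]
i=0: L=hotel=BASE, R=echo -> take RIGHT -> echo
i=1: L=hotel R=hotel -> agree -> hotel
i=2: L=bravo R=bravo -> agree -> bravo
i=3: L=foxtrot R=foxtrot -> agree -> foxtrot
i=4: L=india R=india -> agree -> india
i=5: L=juliet R=juliet -> agree -> juliet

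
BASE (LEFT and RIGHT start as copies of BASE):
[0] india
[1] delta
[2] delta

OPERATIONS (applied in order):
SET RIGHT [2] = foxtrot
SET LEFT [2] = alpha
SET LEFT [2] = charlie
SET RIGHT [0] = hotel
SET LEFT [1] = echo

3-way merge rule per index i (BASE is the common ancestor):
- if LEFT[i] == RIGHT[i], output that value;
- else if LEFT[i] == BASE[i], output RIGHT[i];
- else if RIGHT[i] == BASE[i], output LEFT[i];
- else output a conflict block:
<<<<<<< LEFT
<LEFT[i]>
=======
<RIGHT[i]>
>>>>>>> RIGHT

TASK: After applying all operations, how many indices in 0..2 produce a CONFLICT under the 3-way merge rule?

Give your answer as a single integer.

Answer: 1

Derivation:
Final LEFT:  [india, echo, charlie]
Final RIGHT: [hotel, delta, foxtrot]
i=0: L=india=BASE, R=hotel -> take RIGHT -> hotel
i=1: L=echo, R=delta=BASE -> take LEFT -> echo
i=2: BASE=delta L=charlie R=foxtrot all differ -> CONFLICT
Conflict count: 1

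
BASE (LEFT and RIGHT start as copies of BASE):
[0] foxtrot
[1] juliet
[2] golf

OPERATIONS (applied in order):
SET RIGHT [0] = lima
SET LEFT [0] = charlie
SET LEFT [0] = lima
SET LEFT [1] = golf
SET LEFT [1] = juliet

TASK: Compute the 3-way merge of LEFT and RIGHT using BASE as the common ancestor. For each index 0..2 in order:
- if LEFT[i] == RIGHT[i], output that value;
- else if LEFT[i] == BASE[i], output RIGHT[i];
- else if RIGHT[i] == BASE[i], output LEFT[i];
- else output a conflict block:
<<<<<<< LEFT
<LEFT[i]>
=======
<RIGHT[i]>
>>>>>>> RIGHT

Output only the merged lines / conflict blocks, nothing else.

Answer: lima
juliet
golf

Derivation:
Final LEFT:  [lima, juliet, golf]
Final RIGHT: [lima, juliet, golf]
i=0: L=lima R=lima -> agree -> lima
i=1: L=juliet R=juliet -> agree -> juliet
i=2: L=golf R=golf -> agree -> golf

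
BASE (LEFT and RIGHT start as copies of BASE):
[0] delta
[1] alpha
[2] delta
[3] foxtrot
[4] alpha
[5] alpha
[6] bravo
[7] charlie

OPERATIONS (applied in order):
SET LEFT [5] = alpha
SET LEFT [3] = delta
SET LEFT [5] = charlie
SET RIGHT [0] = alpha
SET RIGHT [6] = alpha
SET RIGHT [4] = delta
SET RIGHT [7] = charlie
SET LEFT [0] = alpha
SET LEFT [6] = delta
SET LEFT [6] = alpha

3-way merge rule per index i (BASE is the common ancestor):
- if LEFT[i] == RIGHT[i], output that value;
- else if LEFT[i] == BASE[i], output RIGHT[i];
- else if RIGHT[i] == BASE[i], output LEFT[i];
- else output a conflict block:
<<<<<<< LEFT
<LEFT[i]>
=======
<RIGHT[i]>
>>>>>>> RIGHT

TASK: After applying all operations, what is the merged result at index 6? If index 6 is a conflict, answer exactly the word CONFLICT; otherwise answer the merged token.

Answer: alpha

Derivation:
Final LEFT:  [alpha, alpha, delta, delta, alpha, charlie, alpha, charlie]
Final RIGHT: [alpha, alpha, delta, foxtrot, delta, alpha, alpha, charlie]
i=0: L=alpha R=alpha -> agree -> alpha
i=1: L=alpha R=alpha -> agree -> alpha
i=2: L=delta R=delta -> agree -> delta
i=3: L=delta, R=foxtrot=BASE -> take LEFT -> delta
i=4: L=alpha=BASE, R=delta -> take RIGHT -> delta
i=5: L=charlie, R=alpha=BASE -> take LEFT -> charlie
i=6: L=alpha R=alpha -> agree -> alpha
i=7: L=charlie R=charlie -> agree -> charlie
Index 6 -> alpha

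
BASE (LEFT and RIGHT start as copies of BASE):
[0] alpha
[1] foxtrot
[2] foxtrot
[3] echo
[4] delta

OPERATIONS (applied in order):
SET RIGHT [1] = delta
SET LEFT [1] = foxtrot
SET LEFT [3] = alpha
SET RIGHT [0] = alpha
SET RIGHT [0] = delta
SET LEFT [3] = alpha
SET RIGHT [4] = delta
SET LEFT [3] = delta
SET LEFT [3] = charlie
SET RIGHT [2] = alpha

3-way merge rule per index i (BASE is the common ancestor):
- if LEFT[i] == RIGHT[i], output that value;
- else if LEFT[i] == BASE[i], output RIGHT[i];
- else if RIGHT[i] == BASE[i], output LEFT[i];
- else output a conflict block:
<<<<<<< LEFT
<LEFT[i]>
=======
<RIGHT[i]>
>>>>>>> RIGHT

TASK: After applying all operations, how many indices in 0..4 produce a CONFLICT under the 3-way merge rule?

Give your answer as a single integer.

Answer: 0

Derivation:
Final LEFT:  [alpha, foxtrot, foxtrot, charlie, delta]
Final RIGHT: [delta, delta, alpha, echo, delta]
i=0: L=alpha=BASE, R=delta -> take RIGHT -> delta
i=1: L=foxtrot=BASE, R=delta -> take RIGHT -> delta
i=2: L=foxtrot=BASE, R=alpha -> take RIGHT -> alpha
i=3: L=charlie, R=echo=BASE -> take LEFT -> charlie
i=4: L=delta R=delta -> agree -> delta
Conflict count: 0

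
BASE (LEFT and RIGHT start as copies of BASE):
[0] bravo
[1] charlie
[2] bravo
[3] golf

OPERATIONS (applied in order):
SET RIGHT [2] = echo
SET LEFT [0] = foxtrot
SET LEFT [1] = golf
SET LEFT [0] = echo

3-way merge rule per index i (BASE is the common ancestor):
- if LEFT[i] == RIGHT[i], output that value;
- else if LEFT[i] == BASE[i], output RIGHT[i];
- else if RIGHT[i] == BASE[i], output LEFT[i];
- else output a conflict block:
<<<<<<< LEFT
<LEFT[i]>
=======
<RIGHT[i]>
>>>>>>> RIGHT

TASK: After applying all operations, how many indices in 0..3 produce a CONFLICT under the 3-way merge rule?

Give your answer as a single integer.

Answer: 0

Derivation:
Final LEFT:  [echo, golf, bravo, golf]
Final RIGHT: [bravo, charlie, echo, golf]
i=0: L=echo, R=bravo=BASE -> take LEFT -> echo
i=1: L=golf, R=charlie=BASE -> take LEFT -> golf
i=2: L=bravo=BASE, R=echo -> take RIGHT -> echo
i=3: L=golf R=golf -> agree -> golf
Conflict count: 0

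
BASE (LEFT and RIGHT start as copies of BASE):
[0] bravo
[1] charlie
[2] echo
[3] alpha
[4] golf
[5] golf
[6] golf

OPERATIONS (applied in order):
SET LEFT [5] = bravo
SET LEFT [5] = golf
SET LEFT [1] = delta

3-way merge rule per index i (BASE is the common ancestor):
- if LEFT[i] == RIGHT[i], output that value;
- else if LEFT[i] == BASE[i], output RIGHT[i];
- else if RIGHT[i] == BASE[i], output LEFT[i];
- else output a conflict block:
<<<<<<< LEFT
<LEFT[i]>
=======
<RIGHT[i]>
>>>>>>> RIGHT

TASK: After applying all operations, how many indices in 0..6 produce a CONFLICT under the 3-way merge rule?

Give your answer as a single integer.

Answer: 0

Derivation:
Final LEFT:  [bravo, delta, echo, alpha, golf, golf, golf]
Final RIGHT: [bravo, charlie, echo, alpha, golf, golf, golf]
i=0: L=bravo R=bravo -> agree -> bravo
i=1: L=delta, R=charlie=BASE -> take LEFT -> delta
i=2: L=echo R=echo -> agree -> echo
i=3: L=alpha R=alpha -> agree -> alpha
i=4: L=golf R=golf -> agree -> golf
i=5: L=golf R=golf -> agree -> golf
i=6: L=golf R=golf -> agree -> golf
Conflict count: 0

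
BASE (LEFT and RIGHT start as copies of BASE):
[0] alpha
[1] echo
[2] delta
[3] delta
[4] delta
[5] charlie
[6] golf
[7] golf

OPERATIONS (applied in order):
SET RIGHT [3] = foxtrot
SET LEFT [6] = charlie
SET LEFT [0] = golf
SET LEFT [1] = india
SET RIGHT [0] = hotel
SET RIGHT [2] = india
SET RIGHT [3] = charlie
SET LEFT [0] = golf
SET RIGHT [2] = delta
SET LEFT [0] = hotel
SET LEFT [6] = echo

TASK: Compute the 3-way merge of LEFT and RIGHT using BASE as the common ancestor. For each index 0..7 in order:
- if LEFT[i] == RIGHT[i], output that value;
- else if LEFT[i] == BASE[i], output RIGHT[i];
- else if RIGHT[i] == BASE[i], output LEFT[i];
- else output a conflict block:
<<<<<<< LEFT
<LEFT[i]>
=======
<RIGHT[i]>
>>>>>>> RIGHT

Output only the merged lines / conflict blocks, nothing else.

Answer: hotel
india
delta
charlie
delta
charlie
echo
golf

Derivation:
Final LEFT:  [hotel, india, delta, delta, delta, charlie, echo, golf]
Final RIGHT: [hotel, echo, delta, charlie, delta, charlie, golf, golf]
i=0: L=hotel R=hotel -> agree -> hotel
i=1: L=india, R=echo=BASE -> take LEFT -> india
i=2: L=delta R=delta -> agree -> delta
i=3: L=delta=BASE, R=charlie -> take RIGHT -> charlie
i=4: L=delta R=delta -> agree -> delta
i=5: L=charlie R=charlie -> agree -> charlie
i=6: L=echo, R=golf=BASE -> take LEFT -> echo
i=7: L=golf R=golf -> agree -> golf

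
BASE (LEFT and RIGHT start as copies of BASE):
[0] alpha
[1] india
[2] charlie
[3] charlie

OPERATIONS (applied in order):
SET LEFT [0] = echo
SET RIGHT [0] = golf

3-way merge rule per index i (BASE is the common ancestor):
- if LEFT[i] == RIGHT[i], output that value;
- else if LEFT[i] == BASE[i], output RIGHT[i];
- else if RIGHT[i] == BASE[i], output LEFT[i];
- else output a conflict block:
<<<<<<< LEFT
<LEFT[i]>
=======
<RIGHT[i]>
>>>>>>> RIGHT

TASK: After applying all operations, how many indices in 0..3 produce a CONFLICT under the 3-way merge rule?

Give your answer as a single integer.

Final LEFT:  [echo, india, charlie, charlie]
Final RIGHT: [golf, india, charlie, charlie]
i=0: BASE=alpha L=echo R=golf all differ -> CONFLICT
i=1: L=india R=india -> agree -> india
i=2: L=charlie R=charlie -> agree -> charlie
i=3: L=charlie R=charlie -> agree -> charlie
Conflict count: 1

Answer: 1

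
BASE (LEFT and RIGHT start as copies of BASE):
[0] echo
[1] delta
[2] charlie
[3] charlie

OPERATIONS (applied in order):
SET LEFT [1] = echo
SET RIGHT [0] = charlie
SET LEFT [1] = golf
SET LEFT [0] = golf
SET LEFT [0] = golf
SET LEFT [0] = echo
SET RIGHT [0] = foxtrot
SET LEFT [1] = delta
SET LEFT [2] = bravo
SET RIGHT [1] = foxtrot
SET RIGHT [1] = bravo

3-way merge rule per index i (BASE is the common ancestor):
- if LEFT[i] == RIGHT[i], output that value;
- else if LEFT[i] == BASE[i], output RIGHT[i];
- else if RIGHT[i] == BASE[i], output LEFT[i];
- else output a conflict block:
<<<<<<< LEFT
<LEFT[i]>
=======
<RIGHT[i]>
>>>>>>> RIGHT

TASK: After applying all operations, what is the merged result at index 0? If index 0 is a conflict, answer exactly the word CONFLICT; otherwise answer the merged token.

Answer: foxtrot

Derivation:
Final LEFT:  [echo, delta, bravo, charlie]
Final RIGHT: [foxtrot, bravo, charlie, charlie]
i=0: L=echo=BASE, R=foxtrot -> take RIGHT -> foxtrot
i=1: L=delta=BASE, R=bravo -> take RIGHT -> bravo
i=2: L=bravo, R=charlie=BASE -> take LEFT -> bravo
i=3: L=charlie R=charlie -> agree -> charlie
Index 0 -> foxtrot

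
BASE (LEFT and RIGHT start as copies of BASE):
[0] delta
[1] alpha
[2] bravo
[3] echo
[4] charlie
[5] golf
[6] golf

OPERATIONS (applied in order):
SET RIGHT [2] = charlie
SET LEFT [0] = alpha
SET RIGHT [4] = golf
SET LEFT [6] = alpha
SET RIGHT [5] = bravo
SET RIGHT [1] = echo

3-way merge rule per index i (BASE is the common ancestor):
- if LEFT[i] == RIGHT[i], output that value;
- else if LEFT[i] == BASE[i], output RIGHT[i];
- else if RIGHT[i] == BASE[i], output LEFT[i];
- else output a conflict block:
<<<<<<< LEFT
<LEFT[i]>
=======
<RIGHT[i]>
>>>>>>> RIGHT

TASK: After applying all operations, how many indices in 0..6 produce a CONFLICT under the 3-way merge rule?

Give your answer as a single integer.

Answer: 0

Derivation:
Final LEFT:  [alpha, alpha, bravo, echo, charlie, golf, alpha]
Final RIGHT: [delta, echo, charlie, echo, golf, bravo, golf]
i=0: L=alpha, R=delta=BASE -> take LEFT -> alpha
i=1: L=alpha=BASE, R=echo -> take RIGHT -> echo
i=2: L=bravo=BASE, R=charlie -> take RIGHT -> charlie
i=3: L=echo R=echo -> agree -> echo
i=4: L=charlie=BASE, R=golf -> take RIGHT -> golf
i=5: L=golf=BASE, R=bravo -> take RIGHT -> bravo
i=6: L=alpha, R=golf=BASE -> take LEFT -> alpha
Conflict count: 0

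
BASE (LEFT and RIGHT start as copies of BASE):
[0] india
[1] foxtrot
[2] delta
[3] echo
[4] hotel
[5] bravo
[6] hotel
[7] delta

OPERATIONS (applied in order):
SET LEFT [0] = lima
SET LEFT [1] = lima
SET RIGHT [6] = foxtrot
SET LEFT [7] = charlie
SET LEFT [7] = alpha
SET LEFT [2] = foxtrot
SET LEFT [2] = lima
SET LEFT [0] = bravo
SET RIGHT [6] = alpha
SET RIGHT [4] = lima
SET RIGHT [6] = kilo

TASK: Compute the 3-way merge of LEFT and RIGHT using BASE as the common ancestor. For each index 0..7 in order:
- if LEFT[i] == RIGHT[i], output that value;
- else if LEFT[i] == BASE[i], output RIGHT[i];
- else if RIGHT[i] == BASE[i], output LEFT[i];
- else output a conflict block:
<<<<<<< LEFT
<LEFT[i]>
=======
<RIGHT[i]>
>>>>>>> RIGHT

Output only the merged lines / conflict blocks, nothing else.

Answer: bravo
lima
lima
echo
lima
bravo
kilo
alpha

Derivation:
Final LEFT:  [bravo, lima, lima, echo, hotel, bravo, hotel, alpha]
Final RIGHT: [india, foxtrot, delta, echo, lima, bravo, kilo, delta]
i=0: L=bravo, R=india=BASE -> take LEFT -> bravo
i=1: L=lima, R=foxtrot=BASE -> take LEFT -> lima
i=2: L=lima, R=delta=BASE -> take LEFT -> lima
i=3: L=echo R=echo -> agree -> echo
i=4: L=hotel=BASE, R=lima -> take RIGHT -> lima
i=5: L=bravo R=bravo -> agree -> bravo
i=6: L=hotel=BASE, R=kilo -> take RIGHT -> kilo
i=7: L=alpha, R=delta=BASE -> take LEFT -> alpha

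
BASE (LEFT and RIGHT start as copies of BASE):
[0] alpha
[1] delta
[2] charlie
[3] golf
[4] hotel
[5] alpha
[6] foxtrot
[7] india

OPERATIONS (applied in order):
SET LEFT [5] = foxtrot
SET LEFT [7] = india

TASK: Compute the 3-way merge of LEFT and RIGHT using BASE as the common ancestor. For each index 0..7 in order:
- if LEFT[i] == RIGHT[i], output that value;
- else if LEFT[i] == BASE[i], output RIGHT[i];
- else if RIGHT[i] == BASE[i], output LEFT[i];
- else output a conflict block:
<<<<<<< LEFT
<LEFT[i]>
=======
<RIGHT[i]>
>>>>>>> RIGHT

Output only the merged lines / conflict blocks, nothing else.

Answer: alpha
delta
charlie
golf
hotel
foxtrot
foxtrot
india

Derivation:
Final LEFT:  [alpha, delta, charlie, golf, hotel, foxtrot, foxtrot, india]
Final RIGHT: [alpha, delta, charlie, golf, hotel, alpha, foxtrot, india]
i=0: L=alpha R=alpha -> agree -> alpha
i=1: L=delta R=delta -> agree -> delta
i=2: L=charlie R=charlie -> agree -> charlie
i=3: L=golf R=golf -> agree -> golf
i=4: L=hotel R=hotel -> agree -> hotel
i=5: L=foxtrot, R=alpha=BASE -> take LEFT -> foxtrot
i=6: L=foxtrot R=foxtrot -> agree -> foxtrot
i=7: L=india R=india -> agree -> india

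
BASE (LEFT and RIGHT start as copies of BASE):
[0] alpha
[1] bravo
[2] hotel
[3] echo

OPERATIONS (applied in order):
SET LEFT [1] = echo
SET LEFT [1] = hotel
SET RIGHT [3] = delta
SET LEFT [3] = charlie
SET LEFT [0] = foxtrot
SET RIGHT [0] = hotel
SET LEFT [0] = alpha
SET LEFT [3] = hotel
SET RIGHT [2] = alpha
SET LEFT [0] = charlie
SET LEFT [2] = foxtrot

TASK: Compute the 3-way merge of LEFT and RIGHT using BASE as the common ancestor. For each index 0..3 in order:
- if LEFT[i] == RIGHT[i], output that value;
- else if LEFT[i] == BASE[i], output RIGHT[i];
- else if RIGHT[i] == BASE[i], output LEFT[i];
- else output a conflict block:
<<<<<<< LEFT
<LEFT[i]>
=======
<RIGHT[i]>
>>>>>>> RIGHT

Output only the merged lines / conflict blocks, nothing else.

Answer: <<<<<<< LEFT
charlie
=======
hotel
>>>>>>> RIGHT
hotel
<<<<<<< LEFT
foxtrot
=======
alpha
>>>>>>> RIGHT
<<<<<<< LEFT
hotel
=======
delta
>>>>>>> RIGHT

Derivation:
Final LEFT:  [charlie, hotel, foxtrot, hotel]
Final RIGHT: [hotel, bravo, alpha, delta]
i=0: BASE=alpha L=charlie R=hotel all differ -> CONFLICT
i=1: L=hotel, R=bravo=BASE -> take LEFT -> hotel
i=2: BASE=hotel L=foxtrot R=alpha all differ -> CONFLICT
i=3: BASE=echo L=hotel R=delta all differ -> CONFLICT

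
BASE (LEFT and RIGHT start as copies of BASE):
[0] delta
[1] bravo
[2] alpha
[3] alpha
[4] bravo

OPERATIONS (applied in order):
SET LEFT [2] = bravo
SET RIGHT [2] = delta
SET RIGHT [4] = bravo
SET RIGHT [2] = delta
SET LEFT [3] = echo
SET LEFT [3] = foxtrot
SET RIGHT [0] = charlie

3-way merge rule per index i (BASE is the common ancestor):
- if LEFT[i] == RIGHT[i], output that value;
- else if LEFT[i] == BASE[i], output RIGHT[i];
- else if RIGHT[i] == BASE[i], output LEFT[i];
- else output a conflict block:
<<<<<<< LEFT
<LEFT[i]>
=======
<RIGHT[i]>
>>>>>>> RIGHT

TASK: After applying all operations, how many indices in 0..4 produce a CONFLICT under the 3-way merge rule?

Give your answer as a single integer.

Answer: 1

Derivation:
Final LEFT:  [delta, bravo, bravo, foxtrot, bravo]
Final RIGHT: [charlie, bravo, delta, alpha, bravo]
i=0: L=delta=BASE, R=charlie -> take RIGHT -> charlie
i=1: L=bravo R=bravo -> agree -> bravo
i=2: BASE=alpha L=bravo R=delta all differ -> CONFLICT
i=3: L=foxtrot, R=alpha=BASE -> take LEFT -> foxtrot
i=4: L=bravo R=bravo -> agree -> bravo
Conflict count: 1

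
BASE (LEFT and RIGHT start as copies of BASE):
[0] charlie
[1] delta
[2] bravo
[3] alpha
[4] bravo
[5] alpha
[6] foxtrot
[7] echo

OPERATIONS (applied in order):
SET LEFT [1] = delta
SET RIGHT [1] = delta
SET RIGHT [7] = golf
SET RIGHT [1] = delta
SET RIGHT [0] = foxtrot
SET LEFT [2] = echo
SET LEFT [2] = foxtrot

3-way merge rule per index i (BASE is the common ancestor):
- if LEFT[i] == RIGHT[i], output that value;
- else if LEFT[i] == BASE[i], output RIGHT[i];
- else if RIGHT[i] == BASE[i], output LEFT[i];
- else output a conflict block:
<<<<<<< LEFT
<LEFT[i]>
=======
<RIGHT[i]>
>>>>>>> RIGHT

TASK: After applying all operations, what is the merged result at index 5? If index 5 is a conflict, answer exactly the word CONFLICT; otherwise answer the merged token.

Answer: alpha

Derivation:
Final LEFT:  [charlie, delta, foxtrot, alpha, bravo, alpha, foxtrot, echo]
Final RIGHT: [foxtrot, delta, bravo, alpha, bravo, alpha, foxtrot, golf]
i=0: L=charlie=BASE, R=foxtrot -> take RIGHT -> foxtrot
i=1: L=delta R=delta -> agree -> delta
i=2: L=foxtrot, R=bravo=BASE -> take LEFT -> foxtrot
i=3: L=alpha R=alpha -> agree -> alpha
i=4: L=bravo R=bravo -> agree -> bravo
i=5: L=alpha R=alpha -> agree -> alpha
i=6: L=foxtrot R=foxtrot -> agree -> foxtrot
i=7: L=echo=BASE, R=golf -> take RIGHT -> golf
Index 5 -> alpha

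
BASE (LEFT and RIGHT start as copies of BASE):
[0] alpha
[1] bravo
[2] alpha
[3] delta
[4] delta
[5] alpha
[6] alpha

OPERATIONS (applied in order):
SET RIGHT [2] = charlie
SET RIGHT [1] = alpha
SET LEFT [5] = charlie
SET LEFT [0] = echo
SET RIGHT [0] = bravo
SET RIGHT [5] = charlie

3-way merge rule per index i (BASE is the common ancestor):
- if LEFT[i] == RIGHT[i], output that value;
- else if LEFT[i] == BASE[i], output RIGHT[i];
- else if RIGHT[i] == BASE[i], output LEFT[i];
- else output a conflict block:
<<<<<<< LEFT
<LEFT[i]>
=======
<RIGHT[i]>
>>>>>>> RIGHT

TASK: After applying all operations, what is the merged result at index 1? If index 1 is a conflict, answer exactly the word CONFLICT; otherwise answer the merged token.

Answer: alpha

Derivation:
Final LEFT:  [echo, bravo, alpha, delta, delta, charlie, alpha]
Final RIGHT: [bravo, alpha, charlie, delta, delta, charlie, alpha]
i=0: BASE=alpha L=echo R=bravo all differ -> CONFLICT
i=1: L=bravo=BASE, R=alpha -> take RIGHT -> alpha
i=2: L=alpha=BASE, R=charlie -> take RIGHT -> charlie
i=3: L=delta R=delta -> agree -> delta
i=4: L=delta R=delta -> agree -> delta
i=5: L=charlie R=charlie -> agree -> charlie
i=6: L=alpha R=alpha -> agree -> alpha
Index 1 -> alpha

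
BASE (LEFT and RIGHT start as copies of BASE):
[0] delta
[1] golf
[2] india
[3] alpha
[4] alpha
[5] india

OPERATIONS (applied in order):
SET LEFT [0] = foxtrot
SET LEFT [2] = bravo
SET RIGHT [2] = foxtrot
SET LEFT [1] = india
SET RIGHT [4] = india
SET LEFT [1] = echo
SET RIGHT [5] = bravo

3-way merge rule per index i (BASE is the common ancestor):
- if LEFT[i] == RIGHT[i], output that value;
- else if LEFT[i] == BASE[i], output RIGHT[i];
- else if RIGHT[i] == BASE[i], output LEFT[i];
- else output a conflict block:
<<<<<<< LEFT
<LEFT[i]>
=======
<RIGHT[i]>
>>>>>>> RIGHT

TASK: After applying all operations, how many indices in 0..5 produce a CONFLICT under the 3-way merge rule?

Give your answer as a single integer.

Final LEFT:  [foxtrot, echo, bravo, alpha, alpha, india]
Final RIGHT: [delta, golf, foxtrot, alpha, india, bravo]
i=0: L=foxtrot, R=delta=BASE -> take LEFT -> foxtrot
i=1: L=echo, R=golf=BASE -> take LEFT -> echo
i=2: BASE=india L=bravo R=foxtrot all differ -> CONFLICT
i=3: L=alpha R=alpha -> agree -> alpha
i=4: L=alpha=BASE, R=india -> take RIGHT -> india
i=5: L=india=BASE, R=bravo -> take RIGHT -> bravo
Conflict count: 1

Answer: 1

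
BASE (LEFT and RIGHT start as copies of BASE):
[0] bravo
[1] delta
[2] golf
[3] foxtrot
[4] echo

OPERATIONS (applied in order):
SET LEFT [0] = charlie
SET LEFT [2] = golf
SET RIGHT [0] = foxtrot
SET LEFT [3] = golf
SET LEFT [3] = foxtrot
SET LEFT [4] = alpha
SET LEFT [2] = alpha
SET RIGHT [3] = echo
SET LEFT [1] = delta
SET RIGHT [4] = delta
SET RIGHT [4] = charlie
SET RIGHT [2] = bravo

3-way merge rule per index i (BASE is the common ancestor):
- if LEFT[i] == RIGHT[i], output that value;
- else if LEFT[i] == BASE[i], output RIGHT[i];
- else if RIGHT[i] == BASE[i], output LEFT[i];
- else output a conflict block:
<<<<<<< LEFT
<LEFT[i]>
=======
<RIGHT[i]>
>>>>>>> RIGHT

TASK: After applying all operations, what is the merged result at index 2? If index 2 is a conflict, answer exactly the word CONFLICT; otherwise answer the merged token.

Final LEFT:  [charlie, delta, alpha, foxtrot, alpha]
Final RIGHT: [foxtrot, delta, bravo, echo, charlie]
i=0: BASE=bravo L=charlie R=foxtrot all differ -> CONFLICT
i=1: L=delta R=delta -> agree -> delta
i=2: BASE=golf L=alpha R=bravo all differ -> CONFLICT
i=3: L=foxtrot=BASE, R=echo -> take RIGHT -> echo
i=4: BASE=echo L=alpha R=charlie all differ -> CONFLICT
Index 2 -> CONFLICT

Answer: CONFLICT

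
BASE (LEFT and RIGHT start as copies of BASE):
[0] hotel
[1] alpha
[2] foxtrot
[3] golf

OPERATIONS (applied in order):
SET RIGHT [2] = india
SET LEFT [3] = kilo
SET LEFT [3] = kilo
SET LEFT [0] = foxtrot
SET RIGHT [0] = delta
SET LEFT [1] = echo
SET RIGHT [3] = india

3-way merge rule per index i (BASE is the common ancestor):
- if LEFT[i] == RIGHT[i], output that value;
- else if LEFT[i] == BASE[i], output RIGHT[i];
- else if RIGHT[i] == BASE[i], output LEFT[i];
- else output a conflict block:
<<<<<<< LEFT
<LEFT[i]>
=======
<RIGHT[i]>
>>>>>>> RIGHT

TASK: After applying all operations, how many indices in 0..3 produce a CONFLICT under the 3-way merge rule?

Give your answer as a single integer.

Answer: 2

Derivation:
Final LEFT:  [foxtrot, echo, foxtrot, kilo]
Final RIGHT: [delta, alpha, india, india]
i=0: BASE=hotel L=foxtrot R=delta all differ -> CONFLICT
i=1: L=echo, R=alpha=BASE -> take LEFT -> echo
i=2: L=foxtrot=BASE, R=india -> take RIGHT -> india
i=3: BASE=golf L=kilo R=india all differ -> CONFLICT
Conflict count: 2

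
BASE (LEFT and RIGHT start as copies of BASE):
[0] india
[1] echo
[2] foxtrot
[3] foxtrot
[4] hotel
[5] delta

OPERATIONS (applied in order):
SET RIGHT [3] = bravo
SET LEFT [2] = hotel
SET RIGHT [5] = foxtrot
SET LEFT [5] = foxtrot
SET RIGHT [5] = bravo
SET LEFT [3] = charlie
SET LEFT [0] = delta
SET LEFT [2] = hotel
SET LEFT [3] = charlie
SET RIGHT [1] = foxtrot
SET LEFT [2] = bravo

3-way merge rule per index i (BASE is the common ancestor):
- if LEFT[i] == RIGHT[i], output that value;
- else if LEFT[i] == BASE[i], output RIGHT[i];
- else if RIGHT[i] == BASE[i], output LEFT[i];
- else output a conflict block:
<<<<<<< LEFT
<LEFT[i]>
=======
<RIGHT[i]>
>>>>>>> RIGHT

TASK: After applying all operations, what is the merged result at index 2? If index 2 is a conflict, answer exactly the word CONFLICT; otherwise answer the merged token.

Answer: bravo

Derivation:
Final LEFT:  [delta, echo, bravo, charlie, hotel, foxtrot]
Final RIGHT: [india, foxtrot, foxtrot, bravo, hotel, bravo]
i=0: L=delta, R=india=BASE -> take LEFT -> delta
i=1: L=echo=BASE, R=foxtrot -> take RIGHT -> foxtrot
i=2: L=bravo, R=foxtrot=BASE -> take LEFT -> bravo
i=3: BASE=foxtrot L=charlie R=bravo all differ -> CONFLICT
i=4: L=hotel R=hotel -> agree -> hotel
i=5: BASE=delta L=foxtrot R=bravo all differ -> CONFLICT
Index 2 -> bravo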